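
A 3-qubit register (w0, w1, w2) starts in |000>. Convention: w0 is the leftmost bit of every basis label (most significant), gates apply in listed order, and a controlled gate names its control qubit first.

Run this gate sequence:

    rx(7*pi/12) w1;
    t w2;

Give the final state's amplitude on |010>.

The final state's coefficient on |010> equals -I*sqrt(sqrt(2) + 2)/4 - I*sqrt(6 - 3*sqrt(2))/4.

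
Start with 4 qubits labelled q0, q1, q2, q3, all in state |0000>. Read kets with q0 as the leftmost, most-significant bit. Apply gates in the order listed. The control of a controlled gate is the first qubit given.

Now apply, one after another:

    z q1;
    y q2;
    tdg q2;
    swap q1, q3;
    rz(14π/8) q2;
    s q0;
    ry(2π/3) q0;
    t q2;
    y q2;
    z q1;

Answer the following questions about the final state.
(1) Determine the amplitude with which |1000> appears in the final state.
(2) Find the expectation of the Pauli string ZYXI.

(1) |1000> carries amplitude sqrt(3)*exp(7*I*pi/8)/2 in the final state.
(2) In the final state, ZYXI has expectation 0.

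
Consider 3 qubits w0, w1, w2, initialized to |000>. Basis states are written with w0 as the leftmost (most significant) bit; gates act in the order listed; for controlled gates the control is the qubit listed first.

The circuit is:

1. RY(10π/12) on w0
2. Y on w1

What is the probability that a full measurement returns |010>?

Outcome |010> occurs with probability 1/2 - sqrt(3)/4.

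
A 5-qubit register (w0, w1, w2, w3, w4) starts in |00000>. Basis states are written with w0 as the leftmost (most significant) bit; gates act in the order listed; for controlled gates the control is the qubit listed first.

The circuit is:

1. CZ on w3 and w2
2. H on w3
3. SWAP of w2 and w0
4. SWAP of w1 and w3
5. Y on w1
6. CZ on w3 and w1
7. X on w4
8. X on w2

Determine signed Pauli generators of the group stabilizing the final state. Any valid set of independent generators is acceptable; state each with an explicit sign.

The stabilizer group can be generated by -IXIII, +ZIIII, -IIZII, +IIIZI, -IIIIZ, among other valid generating sets.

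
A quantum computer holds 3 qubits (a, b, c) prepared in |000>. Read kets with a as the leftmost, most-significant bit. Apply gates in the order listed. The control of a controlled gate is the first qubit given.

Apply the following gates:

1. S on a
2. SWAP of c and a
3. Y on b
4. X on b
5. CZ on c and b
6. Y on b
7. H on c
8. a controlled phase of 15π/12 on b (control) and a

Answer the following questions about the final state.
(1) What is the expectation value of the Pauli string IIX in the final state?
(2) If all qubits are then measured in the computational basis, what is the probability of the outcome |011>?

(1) The expectation value of IIX is 1.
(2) The probability of measuring |011> is 1/2.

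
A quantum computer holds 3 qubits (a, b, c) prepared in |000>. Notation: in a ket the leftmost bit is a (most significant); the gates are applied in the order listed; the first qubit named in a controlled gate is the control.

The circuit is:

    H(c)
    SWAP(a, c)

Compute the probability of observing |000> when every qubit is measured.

Outcome |000> occurs with probability 1/2.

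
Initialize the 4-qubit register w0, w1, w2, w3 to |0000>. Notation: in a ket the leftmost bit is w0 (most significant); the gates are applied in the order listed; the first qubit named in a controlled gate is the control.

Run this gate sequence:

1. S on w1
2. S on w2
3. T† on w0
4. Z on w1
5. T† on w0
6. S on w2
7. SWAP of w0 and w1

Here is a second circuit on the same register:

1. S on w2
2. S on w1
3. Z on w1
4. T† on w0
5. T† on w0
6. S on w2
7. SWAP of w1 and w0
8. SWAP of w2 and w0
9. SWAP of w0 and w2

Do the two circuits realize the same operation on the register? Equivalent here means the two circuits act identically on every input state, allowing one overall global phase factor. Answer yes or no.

Yes, they are equivalent — the unitaries differ by at most a global phase.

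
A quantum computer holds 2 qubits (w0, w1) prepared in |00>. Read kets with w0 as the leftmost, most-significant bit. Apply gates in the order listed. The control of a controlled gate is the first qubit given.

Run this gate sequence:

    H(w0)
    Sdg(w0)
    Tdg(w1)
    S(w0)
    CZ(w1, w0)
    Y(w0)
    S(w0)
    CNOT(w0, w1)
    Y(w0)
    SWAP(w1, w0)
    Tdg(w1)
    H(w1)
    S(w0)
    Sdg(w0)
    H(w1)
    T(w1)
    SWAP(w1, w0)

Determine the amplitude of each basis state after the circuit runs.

The resulting statevector has amplitude 0 on |00>, sqrt(2)*I/2 on |01>, sqrt(2)/2 on |10>, 0 on |11>.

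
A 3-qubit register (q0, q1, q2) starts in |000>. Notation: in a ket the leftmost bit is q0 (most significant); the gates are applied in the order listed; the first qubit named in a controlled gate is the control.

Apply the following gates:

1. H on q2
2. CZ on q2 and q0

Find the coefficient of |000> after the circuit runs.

|000> carries amplitude sqrt(2)/2 in the final state.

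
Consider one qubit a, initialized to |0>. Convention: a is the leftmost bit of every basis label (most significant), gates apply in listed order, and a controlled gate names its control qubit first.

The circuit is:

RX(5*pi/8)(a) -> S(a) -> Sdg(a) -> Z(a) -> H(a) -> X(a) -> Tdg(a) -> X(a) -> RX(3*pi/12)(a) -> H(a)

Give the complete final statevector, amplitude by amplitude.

After the circuit, the state carries amplitude -sqrt(1/2 - sqrt(2)/4)*sin(5*pi/16)/2 + sqrt(sqrt(2)/4 + 1/2)*cos(5*pi/16)/2 - I*sqrt(sqrt(2)/4 + 1/2)*sin(5*pi/16)/2 + sqrt(sqrt(2)/4 + 1/2)*exp(-I*pi/4)*cos(5*pi/16)/2 + sqrt(1/2 - sqrt(2)/4)*exp(-I*pi/4)*sin(5*pi/16)/2 - I*sqrt(1/2 - sqrt(2)/4)*cos(5*pi/16)/2 - I*sqrt(1/2 - sqrt(2)/4)*exp(-I*pi/4)*cos(5*pi/16)/2 + I*sqrt(sqrt(2)/4 + 1/2)*exp(-I*pi/4)*sin(5*pi/16)/2 on |0>, -sqrt(sqrt(2)/4 + 1/2)*cos(5*pi/16)/2 - sqrt(1/2 - sqrt(2)/4)*sin(5*pi/16)/2 + sqrt(sqrt(2)/4 + 1/2)*exp(-I*pi/4)*cos(5*pi/16)/2 - I*sqrt(1/2 - sqrt(2)/4)*cos(5*pi/16)/2 + I*sqrt(1/2 - sqrt(2)/4)*exp(-I*pi/4)*cos(5*pi/16)/2 - sqrt(1/2 - sqrt(2)/4)*exp(-I*pi/4)*sin(5*pi/16)/2 + I*sqrt(sqrt(2)/4 + 1/2)*exp(-I*pi/4)*sin(5*pi/16)/2 + I*sqrt(sqrt(2)/4 + 1/2)*sin(5*pi/16)/2 on |1>. Key observation: the block from step 2 through step 3 cancels to the identity and can be dropped.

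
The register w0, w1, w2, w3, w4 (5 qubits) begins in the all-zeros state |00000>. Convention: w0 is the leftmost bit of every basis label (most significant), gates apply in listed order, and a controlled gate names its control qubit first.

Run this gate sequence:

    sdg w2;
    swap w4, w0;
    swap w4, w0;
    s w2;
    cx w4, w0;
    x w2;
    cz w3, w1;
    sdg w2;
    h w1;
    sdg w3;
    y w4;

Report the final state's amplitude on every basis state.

After the circuit, the state carries amplitude sqrt(2)/2 on |00101>, sqrt(2)/2 on |01101>, and 0 on every other basis state.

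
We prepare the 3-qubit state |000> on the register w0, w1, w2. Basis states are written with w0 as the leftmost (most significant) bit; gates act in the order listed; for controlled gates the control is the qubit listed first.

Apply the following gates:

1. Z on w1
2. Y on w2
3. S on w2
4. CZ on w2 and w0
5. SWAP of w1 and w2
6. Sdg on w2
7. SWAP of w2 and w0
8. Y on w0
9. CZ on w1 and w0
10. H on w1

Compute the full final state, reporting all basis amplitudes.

After the circuit, the state carries amplitude sqrt(2)*I/2 on |100>, -sqrt(2)*I/2 on |110>, and 0 on every other basis state.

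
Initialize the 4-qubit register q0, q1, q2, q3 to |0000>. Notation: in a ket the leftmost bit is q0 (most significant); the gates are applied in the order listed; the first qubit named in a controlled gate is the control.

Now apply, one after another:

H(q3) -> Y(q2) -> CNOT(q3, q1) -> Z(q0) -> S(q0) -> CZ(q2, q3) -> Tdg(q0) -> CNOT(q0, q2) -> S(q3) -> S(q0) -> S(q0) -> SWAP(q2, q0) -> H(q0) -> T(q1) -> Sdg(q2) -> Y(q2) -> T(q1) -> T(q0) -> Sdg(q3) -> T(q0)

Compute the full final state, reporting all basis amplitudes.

The resulting statevector has amplitude -1/2 on |0010>, I/2 on |0111>, I/2 on |1010>, 1/2 on |1111>, and 0 on every other basis state.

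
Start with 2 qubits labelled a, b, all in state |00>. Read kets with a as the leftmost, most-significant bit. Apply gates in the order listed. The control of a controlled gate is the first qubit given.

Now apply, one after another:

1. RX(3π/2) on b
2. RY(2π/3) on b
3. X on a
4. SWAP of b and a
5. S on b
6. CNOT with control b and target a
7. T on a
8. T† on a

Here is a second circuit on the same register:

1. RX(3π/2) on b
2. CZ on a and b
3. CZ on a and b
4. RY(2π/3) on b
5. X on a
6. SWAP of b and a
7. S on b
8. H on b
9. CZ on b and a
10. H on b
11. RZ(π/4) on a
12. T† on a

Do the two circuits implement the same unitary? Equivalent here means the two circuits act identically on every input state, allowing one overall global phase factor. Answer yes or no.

No: there is an input state on which the two circuits produce genuinely different outputs (not merely differing by a phase).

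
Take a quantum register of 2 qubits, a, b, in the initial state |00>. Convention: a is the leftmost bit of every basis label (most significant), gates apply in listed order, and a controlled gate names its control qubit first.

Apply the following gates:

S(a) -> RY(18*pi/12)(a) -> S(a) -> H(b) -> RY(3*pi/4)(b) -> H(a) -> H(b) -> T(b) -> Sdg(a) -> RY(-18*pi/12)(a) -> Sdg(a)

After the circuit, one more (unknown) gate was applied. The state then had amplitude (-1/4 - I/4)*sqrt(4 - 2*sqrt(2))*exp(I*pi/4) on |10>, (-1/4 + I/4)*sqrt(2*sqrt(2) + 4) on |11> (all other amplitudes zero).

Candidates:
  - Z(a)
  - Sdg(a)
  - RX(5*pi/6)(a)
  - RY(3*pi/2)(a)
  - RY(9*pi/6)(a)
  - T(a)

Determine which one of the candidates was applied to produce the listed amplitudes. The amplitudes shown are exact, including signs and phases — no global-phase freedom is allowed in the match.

The applied gate was T(a).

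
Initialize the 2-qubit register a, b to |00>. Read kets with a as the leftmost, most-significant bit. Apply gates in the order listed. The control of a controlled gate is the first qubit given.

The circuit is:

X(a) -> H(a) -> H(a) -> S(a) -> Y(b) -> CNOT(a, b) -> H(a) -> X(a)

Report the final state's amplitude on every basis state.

The final amplitudes are sqrt(2)/2 on |00>, 0 on |01>, -sqrt(2)/2 on |10>, 0 on |11>.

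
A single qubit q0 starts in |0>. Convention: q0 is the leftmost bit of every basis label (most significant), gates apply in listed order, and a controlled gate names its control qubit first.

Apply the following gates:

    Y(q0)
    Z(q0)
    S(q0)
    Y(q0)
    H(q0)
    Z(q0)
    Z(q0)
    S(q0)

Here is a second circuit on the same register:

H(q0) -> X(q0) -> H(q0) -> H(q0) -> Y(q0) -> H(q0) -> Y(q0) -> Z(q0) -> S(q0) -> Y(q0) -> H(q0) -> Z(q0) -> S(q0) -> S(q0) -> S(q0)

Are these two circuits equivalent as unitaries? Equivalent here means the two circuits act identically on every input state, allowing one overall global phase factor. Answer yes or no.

No, they are not equivalent — no single phase factor reconciles the two unitaries.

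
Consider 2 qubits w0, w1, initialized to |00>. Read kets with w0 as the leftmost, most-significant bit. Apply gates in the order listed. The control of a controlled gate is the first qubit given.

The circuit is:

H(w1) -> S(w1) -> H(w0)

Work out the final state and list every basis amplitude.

After the circuit, the state carries amplitude 1/2 on |00>, I/2 on |01>, 1/2 on |10>, I/2 on |11>.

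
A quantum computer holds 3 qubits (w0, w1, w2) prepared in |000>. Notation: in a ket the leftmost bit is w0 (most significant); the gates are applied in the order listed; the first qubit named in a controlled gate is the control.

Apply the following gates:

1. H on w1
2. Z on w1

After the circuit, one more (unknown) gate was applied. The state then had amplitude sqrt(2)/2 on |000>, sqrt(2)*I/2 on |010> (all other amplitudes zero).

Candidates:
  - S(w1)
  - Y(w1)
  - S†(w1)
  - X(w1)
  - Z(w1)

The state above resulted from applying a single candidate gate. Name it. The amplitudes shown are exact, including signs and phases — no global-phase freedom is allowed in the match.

It was S†(w1) that produced the state shown.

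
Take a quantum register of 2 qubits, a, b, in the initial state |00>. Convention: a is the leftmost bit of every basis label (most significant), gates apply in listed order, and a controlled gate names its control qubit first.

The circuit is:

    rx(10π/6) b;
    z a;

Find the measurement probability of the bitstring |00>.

Outcome |00> occurs with probability 3/4.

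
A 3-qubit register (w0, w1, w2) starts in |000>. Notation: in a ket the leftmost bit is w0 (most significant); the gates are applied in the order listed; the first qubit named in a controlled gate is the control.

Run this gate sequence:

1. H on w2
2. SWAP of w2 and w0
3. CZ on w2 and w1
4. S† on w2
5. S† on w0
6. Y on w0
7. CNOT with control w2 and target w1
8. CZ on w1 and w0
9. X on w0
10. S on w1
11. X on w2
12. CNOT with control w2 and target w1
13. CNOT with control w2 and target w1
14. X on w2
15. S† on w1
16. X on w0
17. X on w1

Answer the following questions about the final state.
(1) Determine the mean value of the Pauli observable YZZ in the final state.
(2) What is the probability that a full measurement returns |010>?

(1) The expectation value of YZZ is 1. Key observation: gates 9-16 undo each other exactly, leaving only the rest of the circuit to track.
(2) A full measurement returns |010> with probability 1/2.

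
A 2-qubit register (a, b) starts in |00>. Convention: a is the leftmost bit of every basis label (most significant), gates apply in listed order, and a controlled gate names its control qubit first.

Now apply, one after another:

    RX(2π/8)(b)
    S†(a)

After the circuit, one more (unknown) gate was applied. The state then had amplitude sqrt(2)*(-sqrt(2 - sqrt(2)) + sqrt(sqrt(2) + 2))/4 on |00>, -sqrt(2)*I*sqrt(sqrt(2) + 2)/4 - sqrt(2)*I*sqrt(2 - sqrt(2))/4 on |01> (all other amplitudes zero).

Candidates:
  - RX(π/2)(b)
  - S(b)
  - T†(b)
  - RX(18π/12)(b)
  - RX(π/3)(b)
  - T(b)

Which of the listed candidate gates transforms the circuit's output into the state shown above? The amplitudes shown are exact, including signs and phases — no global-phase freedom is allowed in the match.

The applied gate was RX(π/2)(b).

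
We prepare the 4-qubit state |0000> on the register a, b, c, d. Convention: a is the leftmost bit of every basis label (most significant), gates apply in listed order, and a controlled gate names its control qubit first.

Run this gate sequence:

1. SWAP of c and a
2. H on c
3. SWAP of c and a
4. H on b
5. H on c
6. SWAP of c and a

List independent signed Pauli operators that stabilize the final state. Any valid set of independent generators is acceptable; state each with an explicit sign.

One valid set of independent stabilizer generators is +XIII, +IXII, +IIXI, +IIIZ (any independent generating set of the same group is equally correct).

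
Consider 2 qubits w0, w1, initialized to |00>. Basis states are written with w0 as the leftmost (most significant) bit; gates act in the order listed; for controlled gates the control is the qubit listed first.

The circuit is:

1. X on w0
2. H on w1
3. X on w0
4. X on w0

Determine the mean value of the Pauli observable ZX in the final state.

In the final state, ZX has expectation -1. Key observation: steps 3-4 multiply out to the identity, so the circuit reduces to the remaining gates.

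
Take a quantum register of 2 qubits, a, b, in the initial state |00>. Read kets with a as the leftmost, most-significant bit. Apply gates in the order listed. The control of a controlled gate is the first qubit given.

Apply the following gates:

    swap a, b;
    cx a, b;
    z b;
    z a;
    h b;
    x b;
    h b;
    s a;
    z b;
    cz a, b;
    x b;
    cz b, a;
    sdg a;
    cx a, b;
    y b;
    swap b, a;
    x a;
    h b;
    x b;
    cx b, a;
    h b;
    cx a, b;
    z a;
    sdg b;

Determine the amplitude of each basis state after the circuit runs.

After the circuit, the state carries amplitude -I/2 on |00>, 1/2 on |01>, I/2 on |10>, 1/2 on |11>.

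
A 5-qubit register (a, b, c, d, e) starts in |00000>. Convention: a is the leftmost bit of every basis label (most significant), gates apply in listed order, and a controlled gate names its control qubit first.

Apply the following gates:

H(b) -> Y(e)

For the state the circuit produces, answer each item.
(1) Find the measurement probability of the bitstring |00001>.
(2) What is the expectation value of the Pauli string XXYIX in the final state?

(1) A full measurement returns |00001> with probability 1/2.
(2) The observable XXYIX averages to 0.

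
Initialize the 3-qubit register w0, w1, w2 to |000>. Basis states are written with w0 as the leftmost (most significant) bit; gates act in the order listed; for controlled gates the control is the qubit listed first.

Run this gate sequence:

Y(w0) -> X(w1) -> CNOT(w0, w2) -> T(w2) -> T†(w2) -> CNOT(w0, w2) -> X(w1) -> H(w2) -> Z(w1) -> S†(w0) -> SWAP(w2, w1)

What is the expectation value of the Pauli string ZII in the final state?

The observable ZII averages to -1. Key observation: gates 2-7 undo each other exactly, leaving only the rest of the circuit to track.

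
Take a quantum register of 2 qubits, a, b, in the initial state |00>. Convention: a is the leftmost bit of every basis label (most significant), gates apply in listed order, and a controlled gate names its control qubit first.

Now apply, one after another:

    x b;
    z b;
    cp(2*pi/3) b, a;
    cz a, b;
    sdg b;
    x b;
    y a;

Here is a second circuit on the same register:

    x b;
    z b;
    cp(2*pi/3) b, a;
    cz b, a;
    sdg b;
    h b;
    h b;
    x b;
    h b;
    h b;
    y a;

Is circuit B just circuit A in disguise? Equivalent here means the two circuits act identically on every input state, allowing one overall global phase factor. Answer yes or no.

Yes — the two circuits implement the same unitary up to a global phase.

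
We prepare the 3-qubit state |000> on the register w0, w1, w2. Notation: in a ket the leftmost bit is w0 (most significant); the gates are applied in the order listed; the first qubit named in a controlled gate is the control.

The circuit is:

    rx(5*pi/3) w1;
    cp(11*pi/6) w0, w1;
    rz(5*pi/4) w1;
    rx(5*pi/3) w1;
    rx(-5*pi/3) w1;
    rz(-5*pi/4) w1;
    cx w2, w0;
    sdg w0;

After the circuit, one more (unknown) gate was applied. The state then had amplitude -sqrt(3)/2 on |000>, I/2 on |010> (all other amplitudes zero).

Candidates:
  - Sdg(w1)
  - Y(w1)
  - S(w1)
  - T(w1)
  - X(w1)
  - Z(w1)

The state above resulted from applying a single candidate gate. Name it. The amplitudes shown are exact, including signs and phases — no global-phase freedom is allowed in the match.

The unique candidate consistent with the amplitudes is Z(w1). Key observation: gates 3-6 undo each other exactly, leaving only the rest of the circuit to track.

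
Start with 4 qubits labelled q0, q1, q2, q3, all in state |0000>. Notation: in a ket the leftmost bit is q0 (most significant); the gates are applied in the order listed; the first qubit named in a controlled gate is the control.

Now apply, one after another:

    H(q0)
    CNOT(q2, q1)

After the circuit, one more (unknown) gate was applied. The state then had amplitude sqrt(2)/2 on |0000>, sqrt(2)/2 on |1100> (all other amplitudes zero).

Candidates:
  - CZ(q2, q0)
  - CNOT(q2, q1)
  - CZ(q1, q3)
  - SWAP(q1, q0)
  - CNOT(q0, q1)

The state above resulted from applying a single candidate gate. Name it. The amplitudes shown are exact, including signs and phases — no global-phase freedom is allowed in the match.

It was CNOT(q0, q1) that produced the state shown.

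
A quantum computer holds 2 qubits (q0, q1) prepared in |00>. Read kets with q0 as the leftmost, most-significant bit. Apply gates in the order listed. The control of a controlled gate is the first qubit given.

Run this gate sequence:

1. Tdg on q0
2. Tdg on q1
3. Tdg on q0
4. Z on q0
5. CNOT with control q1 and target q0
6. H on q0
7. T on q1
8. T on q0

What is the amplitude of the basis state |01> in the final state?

The final state's coefficient on |01> equals 0.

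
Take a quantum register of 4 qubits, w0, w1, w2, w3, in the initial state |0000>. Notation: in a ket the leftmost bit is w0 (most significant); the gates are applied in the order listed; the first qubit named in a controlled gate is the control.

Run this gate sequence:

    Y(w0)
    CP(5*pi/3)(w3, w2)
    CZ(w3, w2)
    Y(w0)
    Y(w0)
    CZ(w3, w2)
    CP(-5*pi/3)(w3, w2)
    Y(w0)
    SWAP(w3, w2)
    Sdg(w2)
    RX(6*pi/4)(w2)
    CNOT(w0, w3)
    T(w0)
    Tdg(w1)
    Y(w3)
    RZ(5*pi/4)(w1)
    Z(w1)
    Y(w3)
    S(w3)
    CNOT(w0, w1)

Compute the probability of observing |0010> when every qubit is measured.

The probability of measuring |0010> is 1/2. Key observation: the block from step 1 through step 8 cancels to the identity and can be dropped.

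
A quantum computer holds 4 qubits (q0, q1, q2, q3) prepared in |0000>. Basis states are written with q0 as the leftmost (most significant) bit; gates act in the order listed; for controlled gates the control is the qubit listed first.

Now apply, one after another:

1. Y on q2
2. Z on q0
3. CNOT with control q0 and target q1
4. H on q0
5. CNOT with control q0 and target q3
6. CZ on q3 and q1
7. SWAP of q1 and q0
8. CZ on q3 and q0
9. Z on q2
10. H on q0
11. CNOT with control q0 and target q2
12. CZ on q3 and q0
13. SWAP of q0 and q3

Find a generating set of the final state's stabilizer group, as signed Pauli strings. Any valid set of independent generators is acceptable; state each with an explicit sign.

The final state is stabilized by the group generated by +XXIZ, +IZXX, +ZZII, -IIZZ; other independent generating sets are equally valid.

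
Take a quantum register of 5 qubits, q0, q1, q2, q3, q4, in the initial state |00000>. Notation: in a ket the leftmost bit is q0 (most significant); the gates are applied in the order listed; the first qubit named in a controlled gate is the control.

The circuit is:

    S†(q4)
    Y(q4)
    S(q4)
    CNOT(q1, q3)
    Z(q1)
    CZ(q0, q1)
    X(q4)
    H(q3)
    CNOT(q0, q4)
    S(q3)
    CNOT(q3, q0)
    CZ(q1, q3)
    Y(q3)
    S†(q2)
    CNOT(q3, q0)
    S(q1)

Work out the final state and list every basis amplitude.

The final amplitudes are -sqrt(2)/2 on |10000>, -sqrt(2)*I/2 on |10010>, and 0 on every other basis state.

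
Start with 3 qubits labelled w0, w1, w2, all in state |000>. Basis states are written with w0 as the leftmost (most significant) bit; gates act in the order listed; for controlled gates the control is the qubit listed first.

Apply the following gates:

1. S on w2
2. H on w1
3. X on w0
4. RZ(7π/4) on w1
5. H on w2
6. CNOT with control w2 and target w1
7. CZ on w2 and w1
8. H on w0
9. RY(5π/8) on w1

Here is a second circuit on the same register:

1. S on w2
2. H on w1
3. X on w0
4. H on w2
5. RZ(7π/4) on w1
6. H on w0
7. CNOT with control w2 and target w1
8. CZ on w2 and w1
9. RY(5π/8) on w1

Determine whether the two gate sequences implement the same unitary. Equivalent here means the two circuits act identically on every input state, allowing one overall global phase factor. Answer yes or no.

Yes — the two circuits implement the same unitary up to a global phase.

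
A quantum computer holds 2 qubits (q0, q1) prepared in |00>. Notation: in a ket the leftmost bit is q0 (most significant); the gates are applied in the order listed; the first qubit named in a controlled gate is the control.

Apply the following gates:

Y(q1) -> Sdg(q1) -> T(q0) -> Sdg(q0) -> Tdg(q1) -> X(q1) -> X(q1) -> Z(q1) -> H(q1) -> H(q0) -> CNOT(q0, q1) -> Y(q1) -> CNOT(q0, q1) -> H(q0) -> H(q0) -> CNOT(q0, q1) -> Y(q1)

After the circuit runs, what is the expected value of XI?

The expectation value of XI is -1.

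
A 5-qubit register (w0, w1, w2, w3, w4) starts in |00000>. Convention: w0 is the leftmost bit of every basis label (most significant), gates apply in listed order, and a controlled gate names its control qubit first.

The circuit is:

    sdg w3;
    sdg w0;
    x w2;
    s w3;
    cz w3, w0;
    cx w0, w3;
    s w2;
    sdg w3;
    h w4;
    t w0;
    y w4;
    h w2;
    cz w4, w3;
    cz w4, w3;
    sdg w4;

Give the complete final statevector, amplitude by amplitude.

After the circuit, the state carries amplitude 1/2 on |00000>, I/2 on |00001>, -1/2 on |00100>, -I/2 on |00101>, and 0 on every other basis state.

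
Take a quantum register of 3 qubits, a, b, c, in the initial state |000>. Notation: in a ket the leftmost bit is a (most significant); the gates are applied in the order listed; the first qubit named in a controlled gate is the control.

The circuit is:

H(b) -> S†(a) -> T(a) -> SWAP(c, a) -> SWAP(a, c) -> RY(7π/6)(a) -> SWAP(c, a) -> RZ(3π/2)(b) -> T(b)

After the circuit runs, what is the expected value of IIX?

In the final state, IIX has expectation -1/2.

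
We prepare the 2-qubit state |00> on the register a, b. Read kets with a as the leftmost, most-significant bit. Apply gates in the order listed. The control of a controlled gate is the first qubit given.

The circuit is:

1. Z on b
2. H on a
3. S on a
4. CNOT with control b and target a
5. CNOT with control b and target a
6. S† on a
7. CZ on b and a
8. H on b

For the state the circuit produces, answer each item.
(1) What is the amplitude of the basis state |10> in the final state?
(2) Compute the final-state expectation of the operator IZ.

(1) |10> carries amplitude 1/2 in the final state. Key observation: the block from step 3 through step 6 cancels to the identity and can be dropped.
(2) The observable IZ averages to 0.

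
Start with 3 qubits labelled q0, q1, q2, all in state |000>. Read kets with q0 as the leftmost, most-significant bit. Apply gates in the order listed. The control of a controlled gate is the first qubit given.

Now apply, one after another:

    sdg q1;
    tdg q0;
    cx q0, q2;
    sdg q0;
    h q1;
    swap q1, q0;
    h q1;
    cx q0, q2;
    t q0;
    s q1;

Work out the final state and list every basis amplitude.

The resulting statevector has amplitude 1/2 on |000>, 0 on |001>, I/2 on |010>, 0 on |011>, 0 on |100>, exp(I*pi/4)/2 on |101>, 0 on |110>, exp(3*I*pi/4)/2 on |111>.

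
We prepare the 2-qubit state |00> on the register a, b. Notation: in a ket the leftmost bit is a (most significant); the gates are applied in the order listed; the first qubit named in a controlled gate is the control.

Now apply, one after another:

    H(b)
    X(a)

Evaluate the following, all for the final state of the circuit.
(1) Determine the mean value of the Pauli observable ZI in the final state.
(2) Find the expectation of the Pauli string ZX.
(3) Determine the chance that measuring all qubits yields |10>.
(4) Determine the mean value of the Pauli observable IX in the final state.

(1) In the final state, ZI has expectation -1.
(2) The observable ZX averages to -1.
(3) A full measurement returns |10> with probability 1/2.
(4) The expectation value of IX is 1.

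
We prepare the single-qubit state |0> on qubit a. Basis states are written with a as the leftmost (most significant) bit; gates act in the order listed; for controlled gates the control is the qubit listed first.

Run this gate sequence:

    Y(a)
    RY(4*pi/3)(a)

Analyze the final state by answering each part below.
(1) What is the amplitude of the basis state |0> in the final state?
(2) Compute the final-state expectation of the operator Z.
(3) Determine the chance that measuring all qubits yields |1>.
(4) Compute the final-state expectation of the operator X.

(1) The amplitude on |0> is -sqrt(3)*I/2.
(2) In the final state, Z has expectation 1/2.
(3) A full measurement returns |1> with probability 1/4.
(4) The expectation value of X is sqrt(3)/2.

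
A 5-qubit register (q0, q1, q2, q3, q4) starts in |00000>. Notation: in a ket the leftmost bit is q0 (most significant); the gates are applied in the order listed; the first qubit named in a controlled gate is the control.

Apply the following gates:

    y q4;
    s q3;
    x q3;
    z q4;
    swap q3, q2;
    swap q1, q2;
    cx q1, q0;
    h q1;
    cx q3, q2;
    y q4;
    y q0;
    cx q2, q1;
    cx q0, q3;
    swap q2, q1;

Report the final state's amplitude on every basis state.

The resulting statevector has amplitude sqrt(2)*I/2 on |00000>, -sqrt(2)*I/2 on |00100>, and 0 on every other basis state.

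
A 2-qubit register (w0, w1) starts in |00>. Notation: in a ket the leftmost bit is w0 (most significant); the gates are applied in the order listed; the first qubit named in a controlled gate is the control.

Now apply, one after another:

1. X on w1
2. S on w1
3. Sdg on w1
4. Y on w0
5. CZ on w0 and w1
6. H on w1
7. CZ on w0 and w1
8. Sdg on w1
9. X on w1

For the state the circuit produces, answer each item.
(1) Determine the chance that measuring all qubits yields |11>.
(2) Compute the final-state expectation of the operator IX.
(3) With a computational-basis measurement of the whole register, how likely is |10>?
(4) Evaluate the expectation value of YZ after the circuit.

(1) A full measurement returns |11> with probability 1/2.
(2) The expectation value of IX is 0.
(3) A full measurement returns |10> with probability 1/2.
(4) The expectation value of YZ is 0.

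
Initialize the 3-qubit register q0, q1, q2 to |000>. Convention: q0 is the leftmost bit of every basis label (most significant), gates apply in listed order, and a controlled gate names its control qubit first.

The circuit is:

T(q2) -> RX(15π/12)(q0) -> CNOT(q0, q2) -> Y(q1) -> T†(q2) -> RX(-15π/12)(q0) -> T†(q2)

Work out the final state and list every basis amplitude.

After the circuit, the state carries amplitude 0 on |000>, 0 on |001>, I*(2 - sqrt(2))/4 on |010>, sqrt(2)/4 + 1/2 on |011>, 0 on |100>, 0 on |101>, sqrt(2)/4 on |110>, sqrt(2)*I/4 on |111>.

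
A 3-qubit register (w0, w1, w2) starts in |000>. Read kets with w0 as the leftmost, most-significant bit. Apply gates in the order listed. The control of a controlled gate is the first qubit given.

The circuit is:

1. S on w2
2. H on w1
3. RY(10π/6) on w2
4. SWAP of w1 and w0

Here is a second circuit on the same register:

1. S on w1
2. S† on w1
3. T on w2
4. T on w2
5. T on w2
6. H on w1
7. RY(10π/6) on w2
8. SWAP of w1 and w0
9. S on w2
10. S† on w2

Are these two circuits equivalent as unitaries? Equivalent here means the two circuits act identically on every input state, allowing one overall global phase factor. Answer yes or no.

No: there is an input state on which the two circuits produce genuinely different outputs (not merely differing by a phase).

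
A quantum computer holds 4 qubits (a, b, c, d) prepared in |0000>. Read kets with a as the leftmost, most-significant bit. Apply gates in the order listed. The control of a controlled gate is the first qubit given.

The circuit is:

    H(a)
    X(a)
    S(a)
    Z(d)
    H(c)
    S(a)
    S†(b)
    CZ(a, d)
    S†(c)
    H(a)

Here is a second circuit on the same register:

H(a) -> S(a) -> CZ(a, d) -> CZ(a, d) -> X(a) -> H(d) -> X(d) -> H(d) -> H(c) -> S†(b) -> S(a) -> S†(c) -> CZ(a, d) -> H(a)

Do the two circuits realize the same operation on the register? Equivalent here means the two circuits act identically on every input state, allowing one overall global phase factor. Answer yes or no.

No, they are not equivalent — no single phase factor reconciles the two unitaries.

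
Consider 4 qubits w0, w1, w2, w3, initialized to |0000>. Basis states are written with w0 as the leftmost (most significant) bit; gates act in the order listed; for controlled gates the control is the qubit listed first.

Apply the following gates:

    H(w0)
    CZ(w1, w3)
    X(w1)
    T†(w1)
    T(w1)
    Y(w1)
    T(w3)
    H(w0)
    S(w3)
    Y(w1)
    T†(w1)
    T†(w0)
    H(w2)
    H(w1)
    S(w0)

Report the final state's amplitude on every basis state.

The resulting statevector has amplitude -exp(3*I*pi/4)/2 on |0000>, -exp(3*I*pi/4)/2 on |0010>, exp(3*I*pi/4)/2 on |0100>, exp(3*I*pi/4)/2 on |0110>, and 0 on every other basis state.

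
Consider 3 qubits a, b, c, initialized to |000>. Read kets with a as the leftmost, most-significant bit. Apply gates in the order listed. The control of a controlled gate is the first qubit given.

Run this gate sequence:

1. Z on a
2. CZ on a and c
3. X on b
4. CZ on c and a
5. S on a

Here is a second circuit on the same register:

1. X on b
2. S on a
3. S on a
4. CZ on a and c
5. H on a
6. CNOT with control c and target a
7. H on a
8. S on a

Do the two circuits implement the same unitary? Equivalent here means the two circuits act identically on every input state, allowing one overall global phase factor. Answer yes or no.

Yes — the two circuits implement the same unitary up to a global phase.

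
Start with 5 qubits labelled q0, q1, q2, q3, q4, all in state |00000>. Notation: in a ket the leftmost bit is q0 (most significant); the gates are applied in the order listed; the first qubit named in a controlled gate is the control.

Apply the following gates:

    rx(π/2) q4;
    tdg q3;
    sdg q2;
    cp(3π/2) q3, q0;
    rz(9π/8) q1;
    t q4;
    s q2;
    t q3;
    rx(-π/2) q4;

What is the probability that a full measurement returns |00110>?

Outcome |00110> occurs with probability 0.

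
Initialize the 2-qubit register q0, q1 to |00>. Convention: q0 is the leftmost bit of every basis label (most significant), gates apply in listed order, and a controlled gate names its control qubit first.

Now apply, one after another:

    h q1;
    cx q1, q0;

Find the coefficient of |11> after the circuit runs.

|11> carries amplitude sqrt(2)/2 in the final state.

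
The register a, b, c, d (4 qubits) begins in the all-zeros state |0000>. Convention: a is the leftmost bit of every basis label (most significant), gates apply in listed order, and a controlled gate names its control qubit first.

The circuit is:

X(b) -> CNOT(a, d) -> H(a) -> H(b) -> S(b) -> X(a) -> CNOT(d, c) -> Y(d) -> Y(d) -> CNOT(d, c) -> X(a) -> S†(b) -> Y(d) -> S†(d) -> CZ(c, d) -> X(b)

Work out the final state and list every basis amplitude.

After the circuit, the state carries amplitude -1/2 on |0001>, 1/2 on |0101>, -1/2 on |1001>, 1/2 on |1101>, and 0 on every other basis state. Key observation: gates 5-12 undo each other exactly, leaving only the rest of the circuit to track.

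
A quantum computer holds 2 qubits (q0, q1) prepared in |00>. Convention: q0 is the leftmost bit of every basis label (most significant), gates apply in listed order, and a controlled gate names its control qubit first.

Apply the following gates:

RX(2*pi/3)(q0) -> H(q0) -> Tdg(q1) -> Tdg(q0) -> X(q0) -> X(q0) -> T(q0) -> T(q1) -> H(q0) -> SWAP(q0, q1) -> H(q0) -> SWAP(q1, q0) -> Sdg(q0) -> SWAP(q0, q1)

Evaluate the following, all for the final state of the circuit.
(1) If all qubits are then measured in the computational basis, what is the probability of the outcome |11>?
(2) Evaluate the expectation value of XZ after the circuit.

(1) The probability of measuring |11> is 3/8. Key observation: gates 2-9 undo each other exactly, leaving only the rest of the circuit to track.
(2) The expectation value of XZ is -1/2.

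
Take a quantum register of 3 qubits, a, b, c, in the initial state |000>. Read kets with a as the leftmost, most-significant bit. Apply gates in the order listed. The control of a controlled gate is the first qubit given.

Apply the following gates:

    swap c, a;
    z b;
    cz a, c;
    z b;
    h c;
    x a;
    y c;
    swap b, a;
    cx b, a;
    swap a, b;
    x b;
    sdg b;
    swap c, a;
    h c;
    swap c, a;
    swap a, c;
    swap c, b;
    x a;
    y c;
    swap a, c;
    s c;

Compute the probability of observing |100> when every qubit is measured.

Outcome |100> occurs with probability 1/4.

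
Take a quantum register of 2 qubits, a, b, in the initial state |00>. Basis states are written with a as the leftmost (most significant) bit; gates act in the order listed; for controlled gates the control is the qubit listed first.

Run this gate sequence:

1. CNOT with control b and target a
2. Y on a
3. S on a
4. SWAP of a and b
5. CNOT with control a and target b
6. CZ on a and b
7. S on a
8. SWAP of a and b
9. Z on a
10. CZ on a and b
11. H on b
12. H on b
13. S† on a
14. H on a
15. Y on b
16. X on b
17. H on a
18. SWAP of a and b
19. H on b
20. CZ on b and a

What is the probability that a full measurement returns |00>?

Outcome |00> occurs with probability 1/2.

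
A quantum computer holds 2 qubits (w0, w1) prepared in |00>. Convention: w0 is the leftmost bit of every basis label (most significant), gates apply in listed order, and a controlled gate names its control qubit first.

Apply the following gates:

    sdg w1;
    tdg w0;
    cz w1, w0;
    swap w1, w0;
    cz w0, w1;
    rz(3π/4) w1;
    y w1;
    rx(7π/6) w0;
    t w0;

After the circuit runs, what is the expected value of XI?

The expectation value of XI is -sqrt(2)/4.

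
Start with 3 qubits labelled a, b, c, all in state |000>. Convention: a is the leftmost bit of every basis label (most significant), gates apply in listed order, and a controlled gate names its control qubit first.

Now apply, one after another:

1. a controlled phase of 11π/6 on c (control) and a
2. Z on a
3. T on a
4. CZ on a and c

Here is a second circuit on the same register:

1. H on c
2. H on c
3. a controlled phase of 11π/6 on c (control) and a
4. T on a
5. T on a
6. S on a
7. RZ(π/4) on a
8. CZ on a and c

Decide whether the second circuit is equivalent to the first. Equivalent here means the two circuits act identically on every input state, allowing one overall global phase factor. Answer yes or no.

Yes — the two circuits implement the same unitary up to a global phase.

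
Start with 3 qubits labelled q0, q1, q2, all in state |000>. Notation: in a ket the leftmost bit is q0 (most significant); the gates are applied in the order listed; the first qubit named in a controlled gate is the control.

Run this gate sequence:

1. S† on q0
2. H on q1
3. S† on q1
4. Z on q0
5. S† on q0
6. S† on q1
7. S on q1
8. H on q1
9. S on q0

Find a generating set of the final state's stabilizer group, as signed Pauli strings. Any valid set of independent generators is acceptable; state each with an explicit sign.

The stabilizer group can be generated by +IYI, +ZII, +IIZ, among other valid generating sets.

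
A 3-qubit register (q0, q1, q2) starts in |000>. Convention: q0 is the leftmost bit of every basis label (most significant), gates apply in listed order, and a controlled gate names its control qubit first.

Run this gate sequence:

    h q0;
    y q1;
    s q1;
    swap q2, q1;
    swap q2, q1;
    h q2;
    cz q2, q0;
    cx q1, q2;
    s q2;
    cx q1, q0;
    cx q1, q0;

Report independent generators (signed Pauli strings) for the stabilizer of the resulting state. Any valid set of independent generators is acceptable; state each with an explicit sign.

The stabilizer group can be generated by -XIZ, +ZIY, -IZI, among other valid generating sets. Key observation: the block from step 10 through step 11 cancels to the identity and can be dropped.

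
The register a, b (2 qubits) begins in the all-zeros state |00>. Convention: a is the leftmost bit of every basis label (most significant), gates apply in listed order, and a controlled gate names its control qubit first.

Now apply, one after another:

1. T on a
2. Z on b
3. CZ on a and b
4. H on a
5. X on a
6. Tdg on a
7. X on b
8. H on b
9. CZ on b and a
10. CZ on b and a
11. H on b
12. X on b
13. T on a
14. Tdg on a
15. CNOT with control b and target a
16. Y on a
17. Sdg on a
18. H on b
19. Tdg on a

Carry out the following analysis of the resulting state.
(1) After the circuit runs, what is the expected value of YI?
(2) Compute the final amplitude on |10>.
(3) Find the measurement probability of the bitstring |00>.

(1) The observable YI averages to 1.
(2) The amplitude on |10> is -exp(3*I*pi/4)/2.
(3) The probability of measuring |00> is 1/4.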